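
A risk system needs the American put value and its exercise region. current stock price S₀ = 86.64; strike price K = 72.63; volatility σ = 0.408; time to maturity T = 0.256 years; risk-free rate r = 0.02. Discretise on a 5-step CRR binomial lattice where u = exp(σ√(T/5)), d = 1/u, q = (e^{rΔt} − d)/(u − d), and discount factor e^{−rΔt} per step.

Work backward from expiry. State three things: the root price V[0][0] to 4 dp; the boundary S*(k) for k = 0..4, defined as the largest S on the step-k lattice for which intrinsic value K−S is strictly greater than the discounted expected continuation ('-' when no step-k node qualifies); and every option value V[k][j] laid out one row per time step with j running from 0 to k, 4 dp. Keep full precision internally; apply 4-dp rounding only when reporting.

Δt=0.05120, u=1.09672, d=0.91181, q=0.48248, disc=e^(-rΔt)=0.99898
k=5 terminal: V=max(K-S,0) → 18.0230 6.9495 0.0000 0.0000 0.0000 0.0000
k=4: j=0 S=59.8884 intr=12.7416 cont=12.6673 V=12.7416[EX]; j=1 S=72.0328 intr=0.5972 cont=3.5928 V=3.5928[hold]; j=2 S=86.6400 intr=0.0000 cont=0.0000 V=0.0000[hold]; j=3 S=104.2093 intr=0.0000 cont=0.0000 V=0.0000[hold]; j=4 S=125.3414 intr=0.0000 cont=0.0000 V=0.0000[hold]  S*(4)=59.8884
k=3: j=0 S=65.6805 intr=6.9495 cont=8.3190 V=8.3190[hold]; j=1 S=78.9995 intr=0.0000 cont=1.8575 V=1.8575[hold]; j=2 S=95.0194 intr=0.0000 cont=0.0000 V=0.0000[hold]; j=3 S=114.2880 intr=0.0000 cont=0.0000 V=0.0000[hold]  S*(3)=-
k=2: j=0 S=72.0328 intr=0.5972 cont=5.1962 V=5.1962[hold]; j=1 S=86.6400 intr=0.0000 cont=0.9603 V=0.9603[hold]; j=2 S=104.2093 intr=0.0000 cont=0.0000 V=0.0000[hold]  S*(2)=-
k=1: j=0 S=78.9995 intr=0.0000 cont=3.1492 V=3.1492[hold]; j=1 S=95.0194 intr=0.0000 cont=0.4965 V=0.4965[hold]  S*(1)=-
k=0: j=0 S=86.6400 intr=0.0000 cont=1.8674 V=1.8674[hold]  S*(0)=-

price = 1.8674
boundary = - - - - 59.8884
tree:
1.8674
3.1492 0.4965
5.1962 0.9603 0.0000
8.3190 1.8575 0.0000 0.0000
12.7416 3.5928 0.0000 0.0000 0.0000
18.0230 6.9495 0.0000 0.0000 0.0000 0.0000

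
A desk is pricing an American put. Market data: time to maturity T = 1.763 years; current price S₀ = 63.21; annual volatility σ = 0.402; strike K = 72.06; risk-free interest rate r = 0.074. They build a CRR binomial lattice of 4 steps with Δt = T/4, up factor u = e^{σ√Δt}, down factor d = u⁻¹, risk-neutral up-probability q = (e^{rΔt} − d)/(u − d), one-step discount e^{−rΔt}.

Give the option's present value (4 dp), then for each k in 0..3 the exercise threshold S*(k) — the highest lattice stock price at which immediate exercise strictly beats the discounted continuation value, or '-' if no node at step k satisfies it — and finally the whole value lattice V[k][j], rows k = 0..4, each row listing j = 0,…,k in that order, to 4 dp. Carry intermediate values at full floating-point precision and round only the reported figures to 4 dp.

price = 15.2402
boundary = - 48.4038 37.0658 48.4038
tree:
15.2402
23.6562 7.6767
34.9942 13.6344 2.1140
43.6764 23.6562 4.3254 0.0000
50.3249 34.9942 8.8500 0.0000 0.0000

Δt=0.44075, u=1.30589, d=0.76576, q=0.49505, disc=e^(-rΔt)=0.96791
k=4 terminal: V=max(K-S,0) → 50.3249 34.9942 8.8500 0.0000 0.0000
k=3: j=0 S=28.3836 intr=43.6764 cont=41.3641 V=43.6764[EX]; j=1 S=48.4038 intr=23.6562 cont=21.3438 V=23.6562[EX]; j=2 S=82.5452 intr=0.0000 cont=4.3254 V=4.3254[hold]; j=3 S=140.7681 intr=0.0000 cont=0.0000 V=0.0000[hold]  S*(3)=48.4038
k=2: j=0 S=37.0658 intr=34.9942 cont=32.6818 V=34.9942[EX]; j=1 S=63.2100 intr=8.8500 cont=13.6344 V=13.6344[hold]; j=2 S=107.7949 intr=0.0000 cont=2.1140 V=2.1140[hold]  S*(2)=37.0658
k=1: j=0 S=48.4038 intr=23.6562 cont=23.6363 V=23.6562[EX]; j=1 S=82.5452 intr=0.0000 cont=7.6767 V=7.6767[hold]  S*(1)=48.4038
k=0: j=0 S=63.2100 intr=8.8500 cont=15.2402 V=15.2402[hold]  S*(0)=-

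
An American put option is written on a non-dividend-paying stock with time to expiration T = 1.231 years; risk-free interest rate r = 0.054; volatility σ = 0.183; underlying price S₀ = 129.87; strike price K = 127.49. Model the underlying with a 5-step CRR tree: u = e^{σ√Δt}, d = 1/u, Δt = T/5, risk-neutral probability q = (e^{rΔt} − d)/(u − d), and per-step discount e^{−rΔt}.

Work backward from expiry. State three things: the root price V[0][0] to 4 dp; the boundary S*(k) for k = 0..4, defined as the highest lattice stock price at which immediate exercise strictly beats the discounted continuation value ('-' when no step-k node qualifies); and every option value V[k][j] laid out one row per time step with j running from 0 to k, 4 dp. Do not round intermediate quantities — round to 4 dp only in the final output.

params: Δt=0.24620 u=1.09505 d=0.91320 q=0.55091 e^(-rΔt)=0.98679
t_5 payoffs: 45.0126 28.5881 8.8929 0.0000 0.0000 0.0000
t_4: node(4,0) S=90.3170 payoff=37.1730 vs cont=35.4892 → 37.1730 [stop]  node(4,1) S=108.3027 payoff=19.1873 vs cont=17.5036 → 19.1873 [stop]  node(4,2) S=129.8700 payoff=0.0000 vs cont=3.9410 → 3.9410 [wait]  node(4,3) S=155.7322 payoff=0.0000 vs cont=0.0000 → 0.0000 [wait]  node(4,4) S=186.7446 payoff=0.0000 vs cont=0.0000 → 0.0000 [wait]  ⇒ S*(4)=108.3027
t_3: node(3,0) S=98.9019 payoff=28.5881 vs cont=26.9044 → 28.5881 [stop]  node(3,1) S=118.5971 payoff=8.8929 vs cont=10.6455 → 10.6455 [wait]  node(3,2) S=142.2144 payoff=0.0000 vs cont=1.7465 → 1.7465 [wait]  node(3,3) S=170.5349 payoff=0.0000 vs cont=0.0000 → 0.0000 [wait]  ⇒ S*(3)=98.9019
t_2: node(2,0) S=108.3027 payoff=19.1873 vs cont=18.4563 → 19.1873 [stop]  node(2,1) S=129.8700 payoff=0.0000 vs cont=5.6671 → 5.6671 [wait]  node(2,2) S=155.7322 payoff=0.0000 vs cont=0.7740 → 0.7740 [wait]  ⇒ S*(2)=108.3027
t_1: node(1,0) S=118.5971 payoff=8.8929 vs cont=11.5838 → 11.5838 [wait]  node(1,1) S=142.2144 payoff=0.0000 vs cont=2.9322 → 2.9322 [wait]  ⇒ S*(1)=-
t_0: node(0,0) S=129.8700 payoff=0.0000 vs cont=6.7275 → 6.7275 [wait]  ⇒ S*(0)=-

price = 6.7275
boundary = - - 108.3027 98.9019 108.3027
tree:
6.7275
11.5838 2.9322
19.1873 5.6671 0.7740
28.5881 10.6455 1.7465 0.0000
37.1730 19.1873 3.9410 0.0000 0.0000
45.0126 28.5881 8.8929 0.0000 0.0000 0.0000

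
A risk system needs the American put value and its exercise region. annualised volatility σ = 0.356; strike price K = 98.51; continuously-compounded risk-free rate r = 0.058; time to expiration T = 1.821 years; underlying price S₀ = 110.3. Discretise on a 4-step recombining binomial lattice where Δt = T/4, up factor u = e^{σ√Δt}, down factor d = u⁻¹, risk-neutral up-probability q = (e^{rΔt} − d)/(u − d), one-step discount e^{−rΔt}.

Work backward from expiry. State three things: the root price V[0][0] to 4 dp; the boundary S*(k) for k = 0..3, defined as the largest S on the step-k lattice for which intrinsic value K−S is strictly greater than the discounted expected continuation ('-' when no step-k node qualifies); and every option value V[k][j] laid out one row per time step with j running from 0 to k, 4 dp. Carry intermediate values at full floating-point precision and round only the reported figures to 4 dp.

price = 10.7836
boundary = - - 68.2244 53.6564
tree:
10.7836
18.4132 3.5948
30.2856 7.3147 0.0000
44.8536 14.8839 0.0000 0.0000
56.3109 30.2856 0.0000 0.0000 0.0000

params: Δt=0.45525 u=1.27150 d=0.78647 q=0.49540 e^(-rΔt)=0.97394
t_4 payoffs: 56.3109 30.2856 0.0000 0.0000 0.0000
t_3: node(3,0) S=53.6564 payoff=44.8536 vs cont=42.2865 → 44.8536 [stop]  node(3,1) S=86.7476 payoff=11.7624 vs cont=14.8839 → 14.8839 [wait]  node(3,2) S=140.2470 payoff=0.0000 vs cont=0.0000 → 0.0000 [wait]  node(3,3) S=226.7407 payoff=0.0000 vs cont=0.0000 → 0.0000 [wait]  ⇒ S*(3)=53.6564
t_2: node(2,0) S=68.2244 payoff=30.2856 vs cont=29.2247 → 30.2856 [stop]  node(2,1) S=110.3000 payoff=0.0000 vs cont=7.3147 → 7.3147 [wait]  node(2,2) S=178.3247 payoff=0.0000 vs cont=0.0000 → 0.0000 [wait]  ⇒ S*(2)=68.2244
t_1: node(1,0) S=86.7476 payoff=11.7624 vs cont=18.4132 → 18.4132 [wait]  node(1,1) S=140.2470 payoff=0.0000 vs cont=3.5948 → 3.5948 [wait]  ⇒ S*(1)=-
t_0: node(0,0) S=110.3000 payoff=0.0000 vs cont=10.7836 → 10.7836 [wait]  ⇒ S*(0)=-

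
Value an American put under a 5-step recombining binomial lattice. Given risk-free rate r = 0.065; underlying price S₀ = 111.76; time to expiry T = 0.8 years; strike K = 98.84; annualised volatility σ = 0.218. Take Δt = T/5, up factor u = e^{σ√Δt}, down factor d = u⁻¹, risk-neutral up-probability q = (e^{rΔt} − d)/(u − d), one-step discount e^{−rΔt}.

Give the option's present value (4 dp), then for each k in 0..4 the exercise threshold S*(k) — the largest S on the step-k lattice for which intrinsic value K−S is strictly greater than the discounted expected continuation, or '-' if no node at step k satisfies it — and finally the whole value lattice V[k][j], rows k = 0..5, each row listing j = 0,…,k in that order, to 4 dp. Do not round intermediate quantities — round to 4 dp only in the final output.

price = 2.1166
boundary = - - - 86.0350 78.8505
tree:
2.1166
3.9788 0.5592
7.2787 1.2233 0.0000
12.8050 2.6759 0.0000 0.0000
19.9895 5.8537 0.0000 0.0000 0.0000
26.5740 12.8050 0.0000 0.0000 0.0000 0.0000

params: Δt=0.16000 u=1.09111 d=0.91649 q=0.53808 e^(-rΔt)=0.98965
t_5 payoffs: 26.5740 12.8050 0.0000 0.0000 0.0000 0.0000
t_4: node(4,0) S=78.8505 payoff=19.9895 vs cont=18.9669 → 19.9895 [stop]  node(4,1) S=93.8740 payoff=4.9660 vs cont=5.8537 → 5.8537 [wait]  node(4,2) S=111.7600 payoff=0.0000 vs cont=0.0000 → 0.0000 [wait]  node(4,3) S=133.0538 payoff=0.0000 vs cont=0.0000 → 0.0000 [wait]  node(4,4) S=158.4048 payoff=0.0000 vs cont=0.0000 → 0.0000 [wait]  ⇒ S*(4)=78.8505
t_3: node(3,0) S=86.0350 payoff=12.8050 vs cont=12.2551 → 12.8050 [stop]  node(3,1) S=102.4273 payoff=0.0000 vs cont=2.6759 → 2.6759 [wait]  node(3,2) S=121.9430 payoff=0.0000 vs cont=0.0000 → 0.0000 [wait]  node(3,3) S=145.1770 payoff=0.0000 vs cont=0.0000 → 0.0000 [wait]  ⇒ S*(3)=86.0350
t_2: node(2,0) S=93.8740 payoff=4.9660 vs cont=7.2787 → 7.2787 [wait]  node(2,1) S=111.7600 payoff=0.0000 vs cont=1.2233 → 1.2233 [wait]  node(2,2) S=133.0538 payoff=0.0000 vs cont=0.0000 → 0.0000 [wait]  ⇒ S*(2)=-
t_1: node(1,0) S=102.4273 payoff=0.0000 vs cont=3.9788 → 3.9788 [wait]  node(1,1) S=121.9430 payoff=0.0000 vs cont=0.5592 → 0.5592 [wait]  ⇒ S*(1)=-
t_0: node(0,0) S=111.7600 payoff=0.0000 vs cont=2.1166 → 2.1166 [wait]  ⇒ S*(0)=-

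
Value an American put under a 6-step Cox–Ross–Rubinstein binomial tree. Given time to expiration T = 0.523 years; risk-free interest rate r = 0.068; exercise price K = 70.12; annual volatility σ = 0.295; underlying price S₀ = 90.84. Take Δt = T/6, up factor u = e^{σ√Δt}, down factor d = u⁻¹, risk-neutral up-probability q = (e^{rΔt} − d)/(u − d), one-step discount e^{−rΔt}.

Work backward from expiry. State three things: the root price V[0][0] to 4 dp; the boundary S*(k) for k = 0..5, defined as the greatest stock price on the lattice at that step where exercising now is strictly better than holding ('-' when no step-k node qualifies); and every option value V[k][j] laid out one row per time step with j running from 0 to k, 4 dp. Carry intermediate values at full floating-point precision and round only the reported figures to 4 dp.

price = 0.7133
boundary = - - - - - 58.7694
tree:
0.7133
1.3024 0.1607
2.3382 0.3316 0.0000
4.1046 0.6839 0.0000 0.0000
6.9848 1.4107 0.0000 0.0000 0.0000
11.3506 2.9100 0.0000 0.0000 0.0000 0.0000
16.2526 6.0026 0.0000 0.0000 0.0000 0.0000 0.0000

params: Δt=0.08717 u=1.09100 d=0.91659 q=0.51233 e^(-rΔt)=0.99409
t_6 payoffs: 16.2526 6.0026 0.0000 0.0000 0.0000 0.0000 0.0000
t_5: node(5,0) S=58.7694 payoff=11.3506 vs cont=10.9362 → 11.3506 [stop]  node(5,1) S=69.9522 payoff=0.1678 vs cont=2.9100 → 2.9100 [wait]  node(5,2) S=83.2630 payoff=0.0000 vs cont=0.0000 → 0.0000 [wait]  node(5,3) S=99.1065 payoff=0.0000 vs cont=0.0000 → 0.0000 [wait]  node(5,4) S=117.9649 payoff=0.0000 vs cont=0.0000 → 0.0000 [wait]  node(5,5) S=140.4117 payoff=0.0000 vs cont=0.0000 → 0.0000 [wait]  ⇒ S*(5)=58.7694
t_4: node(4,0) S=64.1174 payoff=6.0026 vs cont=6.9848 → 6.9848 [wait]  node(4,1) S=76.3179 payoff=0.0000 vs cont=1.4107 → 1.4107 [wait]  node(4,2) S=90.8400 payoff=0.0000 vs cont=0.0000 → 0.0000 [wait]  node(4,3) S=108.1254 payoff=0.0000 vs cont=0.0000 → 0.0000 [wait]  node(4,4) S=128.6998 payoff=0.0000 vs cont=0.0000 → 0.0000 [wait]  ⇒ S*(4)=-
t_3: node(3,0) S=69.9522 payoff=0.1678 vs cont=4.1046 → 4.1046 [wait]  node(3,1) S=83.2630 payoff=0.0000 vs cont=0.6839 → 0.6839 [wait]  node(3,2) S=99.1065 payoff=0.0000 vs cont=0.0000 → 0.0000 [wait]  node(3,3) S=117.9649 payoff=0.0000 vs cont=0.0000 → 0.0000 [wait]  ⇒ S*(3)=-
t_2: node(2,0) S=76.3179 payoff=0.0000 vs cont=2.3382 → 2.3382 [wait]  node(2,1) S=90.8400 payoff=0.0000 vs cont=0.3316 → 0.3316 [wait]  node(2,2) S=108.1254 payoff=0.0000 vs cont=0.0000 → 0.0000 [wait]  ⇒ S*(2)=-
t_1: node(1,0) S=83.2630 payoff=0.0000 vs cont=1.3024 → 1.3024 [wait]  node(1,1) S=99.1065 payoff=0.0000 vs cont=0.1607 → 0.1607 [wait]  ⇒ S*(1)=-
t_0: node(0,0) S=90.8400 payoff=0.0000 vs cont=0.7133 → 0.7133 [wait]  ⇒ S*(0)=-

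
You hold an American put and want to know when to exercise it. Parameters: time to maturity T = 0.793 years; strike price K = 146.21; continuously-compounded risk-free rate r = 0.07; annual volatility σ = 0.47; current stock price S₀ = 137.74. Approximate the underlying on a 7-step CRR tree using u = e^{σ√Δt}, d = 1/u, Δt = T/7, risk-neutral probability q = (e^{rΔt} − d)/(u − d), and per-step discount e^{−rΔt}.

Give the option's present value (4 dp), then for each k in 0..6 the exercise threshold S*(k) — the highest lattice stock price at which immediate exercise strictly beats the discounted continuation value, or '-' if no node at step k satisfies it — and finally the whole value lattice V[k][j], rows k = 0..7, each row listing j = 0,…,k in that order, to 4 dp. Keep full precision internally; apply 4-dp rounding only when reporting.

params: Δt=0.11329 u=1.17139 d=0.85369 q=0.48559 e^(-rΔt)=0.99210
t_7 payoffs: 100.6959 83.7575 60.5153 28.6233 0.0000 0.0000 0.0000 0.0000
t_6: node(6,0) S=53.3148 payoff=92.8952 vs cont=91.7403 → 92.8952 [stop]  node(6,1) S=73.1563 payoff=73.0537 vs cont=71.8988 → 73.0537 [stop]  node(6,2) S=100.3820 payoff=45.8280 vs cont=44.6731 → 45.8280 [stop]  node(6,3) S=137.7400 payoff=8.4700 vs cont=14.6077 → 14.6077 [wait]  node(6,4) S=189.0010 payoff=0.0000 vs cont=0.0000 → 0.0000 [wait]  node(6,5) S=259.3393 payoff=0.0000 vs cont=0.0000 → 0.0000 [wait]  node(6,6) S=355.8545 payoff=0.0000 vs cont=0.0000 → 0.0000 [wait]  ⇒ S*(6)=100.3820
t_5: node(5,0) S=62.4525 payoff=83.7575 vs cont=82.6026 → 83.7575 [stop]  node(5,1) S=85.6947 payoff=60.5153 vs cont=59.3605 → 60.5153 [stop]  node(5,2) S=117.5867 payoff=28.6233 vs cont=30.4254 → 30.4254 [wait]  node(5,3) S=161.3475 payoff=0.0000 vs cont=7.4550 → 7.4550 [wait]  node(5,4) S=221.3942 payoff=0.0000 vs cont=0.0000 → 0.0000 [wait]  node(5,5) S=303.7878 payoff=0.0000 vs cont=0.0000 → 0.0000 [wait]  ⇒ S*(5)=85.6947
t_4: node(4,0) S=73.1563 payoff=73.0537 vs cont=71.8988 → 73.0537 [stop]  node(4,1) S=100.3820 payoff=45.8280 vs cont=45.5413 → 45.8280 [stop]  node(4,2) S=137.7400 payoff=8.4700 vs cont=19.1189 → 19.1189 [wait]  node(4,3) S=189.0010 payoff=0.0000 vs cont=3.8046 → 3.8046 [wait]  node(4,4) S=259.3393 payoff=0.0000 vs cont=0.0000 → 0.0000 [wait]  ⇒ S*(4)=100.3820
t_3: node(3,0) S=85.6947 payoff=60.5153 vs cont=59.3605 → 60.5153 [stop]  node(3,1) S=117.5867 payoff=28.6233 vs cont=32.5987 → 32.5987 [wait]  node(3,2) S=161.3475 payoff=0.0000 vs cont=11.5901 → 11.5901 [wait]  node(3,3) S=221.3942 payoff=0.0000 vs cont=1.9416 → 1.9416 [wait]  ⇒ S*(3)=85.6947
t_2: node(2,0) S=100.3820 payoff=45.8280 vs cont=46.5883 → 46.5883 [wait]  node(2,1) S=137.7400 payoff=8.4700 vs cont=22.2201 → 22.2201 [wait]  node(2,2) S=189.0010 payoff=0.0000 vs cont=6.8503 → 6.8503 [wait]  ⇒ S*(2)=-
t_1: node(1,0) S=117.5867 payoff=28.6233 vs cont=34.4807 → 34.4807 [wait]  node(1,1) S=161.3475 payoff=0.0000 vs cont=14.6401 → 14.6401 [wait]  ⇒ S*(1)=-
t_0: node(0,0) S=137.7400 payoff=8.4700 vs cont=24.6500 → 24.6500 [wait]  ⇒ S*(0)=-

price = 24.6500
boundary = - - - 85.6947 100.3820 85.6947 100.3820
tree:
24.6500
34.4807 14.6401
46.5883 22.2201 6.8503
60.5153 32.5987 11.5901 1.9416
73.0537 45.8280 19.1189 3.8046 0.0000
83.7575 60.5153 30.4254 7.4550 0.0000 0.0000
92.8952 73.0537 45.8280 14.6077 0.0000 0.0000 0.0000
100.6959 83.7575 60.5153 28.6233 0.0000 0.0000 0.0000 0.0000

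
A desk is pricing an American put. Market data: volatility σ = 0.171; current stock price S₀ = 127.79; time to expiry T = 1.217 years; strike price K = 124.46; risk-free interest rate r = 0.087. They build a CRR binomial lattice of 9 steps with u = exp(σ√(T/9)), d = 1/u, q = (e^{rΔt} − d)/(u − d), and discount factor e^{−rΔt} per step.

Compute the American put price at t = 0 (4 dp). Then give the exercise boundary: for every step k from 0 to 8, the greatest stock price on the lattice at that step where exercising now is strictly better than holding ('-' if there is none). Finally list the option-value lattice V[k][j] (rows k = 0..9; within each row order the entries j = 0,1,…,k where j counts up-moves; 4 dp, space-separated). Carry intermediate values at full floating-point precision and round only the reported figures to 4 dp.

Δt=0.13522  u=1.06490  d=0.93906  q=0.57832  discount=0.98830
step 9 (expiry): payoffs max(K−S,0) = 51.8968 42.1724 31.1448 18.6394 4.4581 0.0000 0.0000 0.0000 0.0000 0.0000
step 8: (k=8,j=0): S=77.2726, (K−S)⁺=47.1874, hold=45.7318 ⇒ V=47.1874 exercise | (k=8,j=1): S=87.6281, (K−S)⁺=36.8319, hold=35.3763 ⇒ V=36.8319 exercise | (k=8,j=2): S=99.3714, (K−S)⁺=25.0886, hold=23.6330 ⇒ V=25.0886 exercise | (k=8,j=3): S=112.6884, (K−S)⁺=11.7716, hold=10.3160 ⇒ V=11.7716 exercise | (k=8,j=4): S=127.7900, (K−S)⁺=0.0000, hold=1.8579 ⇒ V=1.8579 continue | (k=8,j=5): S=144.9155, (K−S)⁺=0.0000, hold=0.0000 ⇒ V=0.0000 continue | (k=8,j=6): S=164.3359, (K−S)⁺=0.0000, hold=0.0000 ⇒ V=0.0000 continue | (k=8,j=7): S=186.3590, (K−S)⁺=0.0000, hold=0.0000 ⇒ V=0.0000 continue | (k=8,j=8): S=211.3334, (K−S)⁺=0.0000, hold=0.0000 ⇒ V=0.0000 continue  boundary S*=112.6884
step 7: (k=7,j=0): S=82.2876, (K−S)⁺=42.1724, hold=40.7168 ⇒ V=42.1724 exercise | (k=7,j=1): S=93.3152, (K−S)⁺=31.1448, hold=29.6892 ⇒ V=31.1448 exercise | (k=7,j=2): S=105.8206, (K−S)⁺=18.6394, hold=17.1838 ⇒ V=18.6394 exercise | (k=7,j=3): S=120.0019, (K−S)⁺=4.4581, hold=5.9677 ⇒ V=5.9677 continue | (k=7,j=4): S=136.0836, (K−S)⁺=0.0000, hold=0.7743 ⇒ V=0.7743 continue | (k=7,j=5): S=154.3205, (K−S)⁺=0.0000, hold=0.0000 ⇒ V=0.0000 continue | (k=7,j=6): S=175.0014, (K−S)⁺=0.0000, hold=0.0000 ⇒ V=0.0000 continue | (k=7,j=7): S=198.4537, (K−S)⁺=0.0000, hold=0.0000 ⇒ V=0.0000 continue  boundary S*=105.8206
step 6: (k=6,j=0): S=87.6281, (K−S)⁺=36.8319, hold=35.3763 ⇒ V=36.8319 exercise | (k=6,j=1): S=99.3714, (K−S)⁺=25.0886, hold=23.6330 ⇒ V=25.0886 exercise | (k=6,j=2): S=112.6884, (K−S)⁺=11.7716, hold=11.1788 ⇒ V=11.7716 exercise | (k=6,j=3): S=127.7900, (K−S)⁺=0.0000, hold=2.9296 ⇒ V=2.9296 continue | (k=6,j=4): S=144.9155, (K−S)⁺=0.0000, hold=0.3227 ⇒ V=0.3227 continue | (k=6,j=5): S=164.3359, (K−S)⁺=0.0000, hold=0.0000 ⇒ V=0.0000 continue | (k=6,j=6): S=186.3590, (K−S)⁺=0.0000, hold=0.0000 ⇒ V=0.0000 continue  boundary S*=112.6884
step 5: (k=5,j=0): S=93.3152, (K−S)⁺=31.1448, hold=29.6892 ⇒ V=31.1448 exercise | (k=5,j=1): S=105.8206, (K−S)⁺=18.6394, hold=17.1838 ⇒ V=18.6394 exercise | (k=5,j=2): S=120.0019, (K−S)⁺=4.4581, hold=6.5802 ⇒ V=6.5802 continue | (k=5,j=3): S=136.0836, (K−S)⁺=0.0000, hold=1.4053 ⇒ V=1.4053 continue | (k=5,j=4): S=154.3205, (K−S)⁺=0.0000, hold=0.1345 ⇒ V=0.1345 continue | (k=5,j=5): S=175.0014, (K−S)⁺=0.0000, hold=0.0000 ⇒ V=0.0000 continue  boundary S*=105.8206
step 4: (k=4,j=0): S=99.3714, (K−S)⁺=25.0886, hold=23.6330 ⇒ V=25.0886 exercise | (k=4,j=1): S=112.6884, (K−S)⁺=11.7716, hold=11.5289 ⇒ V=11.7716 exercise | (k=4,j=2): S=127.7900, (K−S)⁺=0.0000, hold=3.5455 ⇒ V=3.5455 continue | (k=4,j=3): S=144.9155, (K−S)⁺=0.0000, hold=0.6625 ⇒ V=0.6625 continue | (k=4,j=4): S=164.3359, (K−S)⁺=0.0000, hold=0.0560 ⇒ V=0.0560 continue  boundary S*=112.6884
step 3: (k=3,j=0): S=105.8206, (K−S)⁺=18.6394, hold=17.1838 ⇒ V=18.6394 exercise | (k=3,j=1): S=120.0019, (K−S)⁺=4.4581, hold=6.9323 ⇒ V=6.9323 continue | (k=3,j=2): S=136.0836, (K−S)⁺=0.0000, hold=1.8563 ⇒ V=1.8563 continue | (k=3,j=3): S=154.3205, (K−S)⁺=0.0000, hold=0.3081 ⇒ V=0.3081 continue  boundary S*=105.8206
step 2: (k=2,j=0): S=112.6884, (K−S)⁺=11.7716, hold=11.7301 ⇒ V=11.7716 exercise | (k=2,j=1): S=127.7900, (K−S)⁺=0.0000, hold=3.9500 ⇒ V=3.9500 continue | (k=2,j=2): S=144.9155, (K−S)⁺=0.0000, hold=0.9497 ⇒ V=0.9497 continue  boundary S*=112.6884
step 1: (k=1,j=0): S=120.0019, (K−S)⁺=4.4581, hold=7.1635 ⇒ V=7.1635 continue | (k=1,j=1): S=136.0836, (K−S)⁺=0.0000, hold=2.1890 ⇒ V=2.1890 continue  boundary S*=-
step 0: (k=0,j=0): S=127.7900, (K−S)⁺=0.0000, hold=4.2365 ⇒ V=4.2365 continue  boundary S*=-

price = 4.2365
boundary = - - 112.6884 105.8206 112.6884 105.8206 112.6884 105.8206 112.6884
tree:
4.2365
7.1635 2.1890
11.7716 3.9500 0.9497
18.6394 6.9323 1.8563 0.3081
25.0886 11.7716 3.5455 0.6625 0.0560
31.1448 18.6394 6.5802 1.4053 0.1345 0.0000
36.8319 25.0886 11.7716 2.9296 0.3227 0.0000 0.0000
42.1724 31.1448 18.6394 5.9677 0.7743 0.0000 0.0000 0.0000
47.1874 36.8319 25.0886 11.7716 1.8579 0.0000 0.0000 0.0000 0.0000
51.8968 42.1724 31.1448 18.6394 4.4581 0.0000 0.0000 0.0000 0.0000 0.0000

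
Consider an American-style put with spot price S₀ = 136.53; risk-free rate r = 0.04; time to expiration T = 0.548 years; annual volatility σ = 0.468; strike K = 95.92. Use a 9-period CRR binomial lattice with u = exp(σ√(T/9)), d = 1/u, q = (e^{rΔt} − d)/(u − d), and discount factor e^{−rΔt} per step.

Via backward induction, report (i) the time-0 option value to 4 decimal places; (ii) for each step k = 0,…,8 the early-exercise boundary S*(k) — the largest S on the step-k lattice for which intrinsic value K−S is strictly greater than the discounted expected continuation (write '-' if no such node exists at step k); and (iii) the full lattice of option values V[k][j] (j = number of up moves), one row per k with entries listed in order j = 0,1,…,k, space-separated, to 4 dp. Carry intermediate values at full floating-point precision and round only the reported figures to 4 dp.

price = 2.5135
boundary = - - - - - - 68.2824 76.6411 68.2824
tree:
2.5135
4.0086 0.9174
6.2684 1.5974 0.1904
9.5705 2.7471 0.3683 0.0000
14.1875 4.6510 0.7124 0.0000 0.0000
20.2698 7.7149 1.3778 0.0000 0.0000 0.0000
27.6376 12.4446 2.6648 0.0000 0.0000 0.0000 0.0000
35.0848 19.2789 5.1539 0.0000 0.0000 0.0000 0.0000 0.0000
41.7197 27.6376 9.9680 0.0000 0.0000 0.0000 0.0000 0.0000 0.0000
47.6309 35.0848 19.2789 0.0000 0.0000 0.0000 0.0000 0.0000 0.0000 0.0000

Δt=0.06089  u=1.12241  d=0.89094  q=0.48170  discount=0.99757
step 9 (expiry): payoffs max(K−S,0) = 47.6309 35.0848 19.2789 0.0000 0.0000 0.0000 0.0000 0.0000 0.0000 0.0000
step 8: (k=8,j=0): S=54.2003, (K−S)⁺=41.7197, hold=41.4863 ⇒ V=41.7197 exercise | (k=8,j=1): S=68.2824, (K−S)⁺=27.6376, hold=27.4043 ⇒ V=27.6376 exercise | (k=8,j=2): S=86.0231, (K−S)⁺=9.8969, hold=9.9680 ⇒ V=9.9680 continue | (k=8,j=3): S=108.3731, (K−S)⁺=0.0000, hold=0.0000 ⇒ V=0.0000 continue | (k=8,j=4): S=136.5300, (K−S)⁺=0.0000, hold=0.0000 ⇒ V=0.0000 continue | (k=8,j=5): S=172.0024, (K−S)⁺=0.0000, hold=0.0000 ⇒ V=0.0000 continue | (k=8,j=6): S=216.6911, (K−S)⁺=0.0000, hold=0.0000 ⇒ V=0.0000 continue | (k=8,j=7): S=272.9906, (K−S)⁺=0.0000, hold=0.0000 ⇒ V=0.0000 continue | (k=8,j=8): S=343.9174, (K−S)⁺=0.0000, hold=0.0000 ⇒ V=0.0000 continue  boundary S*=68.2824
step 7: (k=7,j=0): S=60.8352, (K−S)⁺=35.0848, hold=34.8514 ⇒ V=35.0848 exercise | (k=7,j=1): S=76.6411, (K−S)⁺=19.2789, hold=19.0797 ⇒ V=19.2789 exercise | (k=7,j=2): S=96.5536, (K−S)⁺=0.0000, hold=5.1539 ⇒ V=5.1539 continue | (k=7,j=3): S=121.6396, (K−S)⁺=0.0000, hold=0.0000 ⇒ V=0.0000 continue | (k=7,j=4): S=153.2432, (K−S)⁺=0.0000, hold=0.0000 ⇒ V=0.0000 continue | (k=7,j=5): S=193.0580, (K−S)⁺=0.0000, hold=0.0000 ⇒ V=0.0000 continue | (k=7,j=6): S=243.2173, (K−S)⁺=0.0000, hold=0.0000 ⇒ V=0.0000 continue | (k=7,j=7): S=306.4086, (K−S)⁺=0.0000, hold=0.0000 ⇒ V=0.0000 continue  boundary S*=76.6411
step 6: (k=6,j=0): S=68.2824, (K−S)⁺=27.6376, hold=27.4043 ⇒ V=27.6376 exercise | (k=6,j=1): S=86.0231, (K−S)⁺=9.8969, hold=12.4446 ⇒ V=12.4446 continue | (k=6,j=2): S=108.3731, (K−S)⁺=0.0000, hold=2.6648 ⇒ V=2.6648 continue | (k=6,j=3): S=136.5300, (K−S)⁺=0.0000, hold=0.0000 ⇒ V=0.0000 continue | (k=6,j=4): S=172.0024, (K−S)⁺=0.0000, hold=0.0000 ⇒ V=0.0000 continue | (k=6,j=5): S=216.6911, (K−S)⁺=0.0000, hold=0.0000 ⇒ V=0.0000 continue | (k=6,j=6): S=272.9906, (K−S)⁺=0.0000, hold=0.0000 ⇒ V=0.0000 continue  boundary S*=68.2824
step 5: (k=5,j=0): S=76.6411, (K−S)⁺=19.2789, hold=20.2698 ⇒ V=20.2698 continue | (k=5,j=1): S=96.5536, (K−S)⁺=0.0000, hold=7.7149 ⇒ V=7.7149 continue | (k=5,j=2): S=121.6396, (K−S)⁺=0.0000, hold=1.3778 ⇒ V=1.3778 continue | (k=5,j=3): S=153.2432, (K−S)⁺=0.0000, hold=0.0000 ⇒ V=0.0000 continue | (k=5,j=4): S=193.0580, (K−S)⁺=0.0000, hold=0.0000 ⇒ V=0.0000 continue | (k=5,j=5): S=243.2173, (K−S)⁺=0.0000, hold=0.0000 ⇒ V=0.0000 continue  boundary S*=-
step 4: (k=4,j=0): S=86.0231, (K−S)⁺=9.8969, hold=14.1875 ⇒ V=14.1875 continue | (k=4,j=1): S=108.3731, (K−S)⁺=0.0000, hold=4.6510 ⇒ V=4.6510 continue | (k=4,j=2): S=136.5300, (K−S)⁺=0.0000, hold=0.7124 ⇒ V=0.7124 continue | (k=4,j=3): S=172.0024, (K−S)⁺=0.0000, hold=0.0000 ⇒ V=0.0000 continue | (k=4,j=4): S=216.6911, (K−S)⁺=0.0000, hold=0.0000 ⇒ V=0.0000 continue  boundary S*=-
step 3: (k=3,j=0): S=96.5536, (K−S)⁺=0.0000, hold=9.5705 ⇒ V=9.5705 continue | (k=3,j=1): S=121.6396, (K−S)⁺=0.0000, hold=2.7471 ⇒ V=2.7471 continue | (k=3,j=2): S=153.2432, (K−S)⁺=0.0000, hold=0.3683 ⇒ V=0.3683 continue | (k=3,j=3): S=193.0580, (K−S)⁺=0.0000, hold=0.0000 ⇒ V=0.0000 continue  boundary S*=-
step 2: (k=2,j=0): S=108.3731, (K−S)⁺=0.0000, hold=6.2684 ⇒ V=6.2684 continue | (k=2,j=1): S=136.5300, (K−S)⁺=0.0000, hold=1.5974 ⇒ V=1.5974 continue | (k=2,j=2): S=172.0024, (K−S)⁺=0.0000, hold=0.1904 ⇒ V=0.1904 continue  boundary S*=-
step 1: (k=1,j=0): S=121.6396, (K−S)⁺=0.0000, hold=4.0086 ⇒ V=4.0086 continue | (k=1,j=1): S=153.2432, (K−S)⁺=0.0000, hold=0.9174 ⇒ V=0.9174 continue  boundary S*=-
step 0: (k=0,j=0): S=136.5300, (K−S)⁺=0.0000, hold=2.5135 ⇒ V=2.5135 continue  boundary S*=-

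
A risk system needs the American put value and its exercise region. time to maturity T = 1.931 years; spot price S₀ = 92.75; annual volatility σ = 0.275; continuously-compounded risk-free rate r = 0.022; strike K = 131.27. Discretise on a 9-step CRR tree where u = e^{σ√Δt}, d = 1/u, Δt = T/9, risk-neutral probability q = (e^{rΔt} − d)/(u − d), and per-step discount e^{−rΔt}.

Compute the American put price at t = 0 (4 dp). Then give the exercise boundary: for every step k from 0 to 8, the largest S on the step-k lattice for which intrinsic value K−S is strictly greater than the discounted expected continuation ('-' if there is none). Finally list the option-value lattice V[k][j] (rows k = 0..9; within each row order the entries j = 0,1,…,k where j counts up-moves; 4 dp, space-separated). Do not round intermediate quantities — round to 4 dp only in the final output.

Δt=0.21456  u=1.13585  d=0.88040  q=0.48672  discount=0.99529
step 9 (expiry): payoffs max(K−S,0) = 101.7967 93.2450 82.2119 67.9775 49.6130 25.9200 0.0000 0.0000 0.0000 0.0000
step 8: (k=8,j=0): S=33.4772, (K−S)⁺=97.7928, hold=97.1746 ⇒ V=97.7928 exercise | (k=8,j=1): S=43.1907, (K−S)⁺=88.0793, hold=87.4611 ⇒ V=88.0793 exercise | (k=8,j=2): S=55.7226, (K−S)⁺=75.5474, hold=74.9292 ⇒ V=75.5474 exercise | (k=8,j=3): S=71.8907, (K−S)⁺=59.3793, hold=58.7611 ⇒ V=59.3793 exercise | (k=8,j=4): S=92.7500, (K−S)⁺=38.5200, hold=37.9018 ⇒ V=38.5200 exercise | (k=8,j=5): S=119.6617, (K−S)⁺=11.6083, hold=13.2416 ⇒ V=13.2416 continue | (k=8,j=6): S=154.3819, (K−S)⁺=0.0000, hold=0.0000 ⇒ V=0.0000 continue | (k=8,j=7): S=199.1762, (K−S)⁺=0.0000, hold=0.0000 ⇒ V=0.0000 continue | (k=8,j=8): S=256.9678, (K−S)⁺=0.0000, hold=0.0000 ⇒ V=0.0000 continue  boundary S*=92.7500
step 7: (k=7,j=0): S=38.0250, (K−S)⁺=93.2450, hold=92.6268 ⇒ V=93.2450 exercise | (k=7,j=1): S=49.0581, (K−S)⁺=82.2119, hold=81.5937 ⇒ V=82.2119 exercise | (k=7,j=2): S=63.2925, (K−S)⁺=67.9775, hold=67.3594 ⇒ V=67.9775 exercise | (k=7,j=3): S=81.6570, (K−S)⁺=49.6130, hold=48.9949 ⇒ V=49.6130 exercise | (k=7,j=4): S=105.3500, (K−S)⁺=25.9200, hold=26.0930 ⇒ V=26.0930 continue | (k=7,j=5): S=135.9176, (K−S)⁺=0.0000, hold=6.7646 ⇒ V=6.7646 continue | (k=7,j=6): S=175.3545, (K−S)⁺=0.0000, hold=0.0000 ⇒ V=0.0000 continue | (k=7,j=7): S=226.2341, (K−S)⁺=0.0000, hold=0.0000 ⇒ V=0.0000 continue  boundary S*=81.6570
step 6: (k=6,j=0): S=43.1907, (K−S)⁺=88.0793, hold=87.4611 ⇒ V=88.0793 exercise | (k=6,j=1): S=55.7226, (K−S)⁺=75.5474, hold=74.9292 ⇒ V=75.5474 exercise | (k=6,j=2): S=71.8907, (K−S)⁺=59.3793, hold=58.7611 ⇒ V=59.3793 exercise | (k=6,j=3): S=92.7500, (K−S)⁺=38.5200, hold=37.9857 ⇒ V=38.5200 exercise | (k=6,j=4): S=119.6617, (K−S)⁺=11.6083, hold=16.6070 ⇒ V=16.6070 continue | (k=6,j=5): S=154.3819, (K−S)⁺=0.0000, hold=3.4558 ⇒ V=3.4558 continue | (k=6,j=6): S=199.1762, (K−S)⁺=0.0000, hold=0.0000 ⇒ V=0.0000 continue  boundary S*=92.7500
step 5: (k=5,j=0): S=49.0581, (K−S)⁺=82.2119, hold=81.5937 ⇒ V=82.2119 exercise | (k=5,j=1): S=63.2925, (K−S)⁺=67.9775, hold=67.3594 ⇒ V=67.9775 exercise | (k=5,j=2): S=81.6570, (K−S)⁺=49.6130, hold=48.9949 ⇒ V=49.6130 exercise | (k=5,j=3): S=105.3500, (K−S)⁺=25.9200, hold=27.7233 ⇒ V=27.7233 continue | (k=5,j=4): S=135.9176, (K−S)⁺=0.0000, hold=10.1580 ⇒ V=10.1580 continue | (k=5,j=5): S=175.3545, (K−S)⁺=0.0000, hold=1.7654 ⇒ V=1.7654 continue  boundary S*=81.6570
step 4: (k=4,j=0): S=55.7226, (K−S)⁺=75.5474, hold=74.9292 ⇒ V=75.5474 exercise | (k=4,j=1): S=71.8907, (K−S)⁺=59.3793, hold=58.7611 ⇒ V=59.3793 exercise | (k=4,j=2): S=92.7500, (K−S)⁺=38.5200, hold=38.7754 ⇒ V=38.7754 continue | (k=4,j=3): S=119.6617, (K−S)⁺=11.6083, hold=19.0836 ⇒ V=19.0836 continue | (k=4,j=4): S=154.3819, (K−S)⁺=0.0000, hold=6.0446 ⇒ V=6.0446 continue  boundary S*=71.8907
step 3: (k=3,j=0): S=63.2925, (K−S)⁺=67.9775, hold=67.3594 ⇒ V=67.9775 exercise | (k=3,j=1): S=81.6570, (K−S)⁺=49.6130, hold=49.1186 ⇒ V=49.6130 exercise | (k=3,j=2): S=105.3500, (K−S)⁺=25.9200, hold=29.0536 ⇒ V=29.0536 continue | (k=3,j=3): S=135.9176, (K−S)⁺=0.0000, hold=12.6773 ⇒ V=12.6773 continue  boundary S*=81.6570
step 2: (k=2,j=0): S=71.8907, (K−S)⁺=59.3793, hold=58.7611 ⇒ V=59.3793 exercise | (k=2,j=1): S=92.7500, (K−S)⁺=38.5200, hold=39.4198 ⇒ V=39.4198 continue | (k=2,j=2): S=119.6617, (K−S)⁺=11.6083, hold=20.9836 ⇒ V=20.9836 continue  boundary S*=71.8907
step 1: (k=1,j=0): S=81.6570, (K−S)⁺=49.6130, hold=49.4308 ⇒ V=49.6130 exercise | (k=1,j=1): S=105.3500, (K−S)⁺=25.9200, hold=30.3032 ⇒ V=30.3032 continue  boundary S*=81.6570
step 0: (k=0,j=0): S=92.7500, (K−S)⁺=38.5200, hold=40.0252 ⇒ V=40.0252 continue  boundary S*=-

price = 40.0252
boundary = - 81.6570 71.8907 81.6570 71.8907 81.6570 92.7500 81.6570 92.7500
tree:
40.0252
49.6130 30.3032
59.3793 39.4198 20.9836
67.9775 49.6130 29.0536 12.6773
75.5474 59.3793 38.7754 19.0836 6.0446
82.2119 67.9775 49.6130 27.7233 10.1580 1.7654
88.0793 75.5474 59.3793 38.5200 16.6070 3.4558 0.0000
93.2450 82.2119 67.9775 49.6130 26.0930 6.7646 0.0000 0.0000
97.7928 88.0793 75.5474 59.3793 38.5200 13.2416 0.0000 0.0000 0.0000
101.7967 93.2450 82.2119 67.9775 49.6130 25.9200 0.0000 0.0000 0.0000 0.0000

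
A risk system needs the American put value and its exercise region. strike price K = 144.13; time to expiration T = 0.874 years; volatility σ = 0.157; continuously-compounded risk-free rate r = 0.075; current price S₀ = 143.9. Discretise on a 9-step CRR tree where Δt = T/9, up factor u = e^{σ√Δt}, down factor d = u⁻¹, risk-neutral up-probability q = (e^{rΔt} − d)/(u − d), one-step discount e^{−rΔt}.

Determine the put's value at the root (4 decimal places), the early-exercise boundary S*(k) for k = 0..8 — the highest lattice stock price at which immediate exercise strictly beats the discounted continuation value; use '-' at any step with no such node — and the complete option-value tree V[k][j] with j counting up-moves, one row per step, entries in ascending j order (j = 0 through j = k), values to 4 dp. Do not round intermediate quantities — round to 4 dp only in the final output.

params: Δt=0.09711 u=1.05014 d=0.95225 q=0.56245 e^(-rΔt)=0.99274
t_9 payoffs: 51.4836 41.9597 31.4568 19.8742 7.1009 0.0000 0.0000 0.0000 0.0000 0.0000
t_8: node(8,0) S=97.2919 payoff=46.8381 vs cont=45.7922 → 46.8381 [stop]  node(8,1) S=107.2933 payoff=36.8367 vs cont=35.7907 → 36.8367 [stop]  node(8,2) S=118.3229 payoff=25.8071 vs cont=24.7612 → 25.8071 [stop]  node(8,3) S=130.4863 payoff=13.6437 vs cont=12.5978 → 13.6437 [stop]  node(8,4) S=143.9000 payoff=0.2300 vs cont=3.0845 → 3.0845 [wait]  node(8,5) S=158.6927 payoff=0.0000 vs cont=0.0000 → 0.0000 [wait]  node(8,6) S=175.0060 payoff=0.0000 vs cont=0.0000 → 0.0000 [wait]  node(8,7) S=192.9963 payoff=0.0000 vs cont=0.0000 → 0.0000 [wait]  node(8,8) S=212.8359 payoff=0.0000 vs cont=0.0000 → 0.0000 [wait]  ⇒ S*(8)=130.4863
t_7: node(7,0) S=102.1703 payoff=41.9597 vs cont=40.9138 → 41.9597 [stop]  node(7,1) S=112.6732 payoff=31.4568 vs cont=30.4108 → 31.4568 [stop]  node(7,2) S=124.2558 payoff=19.8742 vs cont=18.8282 → 19.8742 [stop]  node(7,3) S=137.0291 payoff=7.1009 vs cont=7.6488 → 7.6488 [wait]  node(7,4) S=151.1154 payoff=0.0000 vs cont=1.3398 → 1.3398 [wait]  node(7,5) S=166.6498 payoff=0.0000 vs cont=0.0000 → 0.0000 [wait]  node(7,6) S=183.7811 payoff=0.0000 vs cont=0.0000 → 0.0000 [wait]  node(7,7) S=202.6735 payoff=0.0000 vs cont=0.0000 → 0.0000 [wait]  ⇒ S*(7)=124.2558
t_6: node(6,0) S=107.2933 payoff=36.8367 vs cont=35.7907 → 36.8367 [stop]  node(6,1) S=118.3229 payoff=25.8071 vs cont=24.7612 → 25.8071 [stop]  node(6,2) S=130.4863 payoff=13.6437 vs cont=12.9037 → 13.6437 [stop]  node(6,3) S=143.9000 payoff=0.2300 vs cont=4.0706 → 4.0706 [wait]  node(6,4) S=158.6927 payoff=0.0000 vs cont=0.5820 → 0.5820 [wait]  node(6,5) S=175.0060 payoff=0.0000 vs cont=0.0000 → 0.0000 [wait]  node(6,6) S=192.9963 payoff=0.0000 vs cont=0.0000 → 0.0000 [wait]  ⇒ S*(6)=130.4863
t_5: node(5,0) S=112.6732 payoff=31.4568 vs cont=30.4108 → 31.4568 [stop]  node(5,1) S=124.2558 payoff=19.8742 vs cont=18.8282 → 19.8742 [stop]  node(5,2) S=137.0291 payoff=7.1009 vs cont=8.1994 → 8.1994 [wait]  node(5,3) S=151.1154 payoff=0.0000 vs cont=2.0931 → 2.0931 [wait]  node(5,4) S=166.6498 payoff=0.0000 vs cont=0.2528 → 0.2528 [wait]  node(5,5) S=183.7811 payoff=0.0000 vs cont=0.0000 → 0.0000 [wait]  ⇒ S*(5)=124.2558
t_4: node(4,0) S=118.3229 payoff=25.8071 vs cont=24.7612 → 25.8071 [stop]  node(4,1) S=130.4863 payoff=13.6437 vs cont=13.2112 → 13.6437 [stop]  node(4,2) S=143.9000 payoff=0.2300 vs cont=4.7304 → 4.7304 [wait]  node(4,3) S=158.6927 payoff=0.0000 vs cont=1.0504 → 1.0504 [wait]  node(4,4) S=175.0060 payoff=0.0000 vs cont=0.1098 → 0.1098 [wait]  ⇒ S*(4)=130.4863
t_3: node(3,0) S=124.2558 payoff=19.8742 vs cont=18.8282 → 19.8742 [stop]  node(3,1) S=137.0291 payoff=7.1009 vs cont=8.5678 → 8.5678 [wait]  node(3,2) S=151.1154 payoff=0.0000 vs cont=2.6413 → 2.6413 [wait]  node(3,3) S=166.6498 payoff=0.0000 vs cont=0.5176 → 0.5176 [wait]  ⇒ S*(3)=124.2558
t_2: node(2,0) S=130.4863 payoff=13.6437 vs cont=13.4169 → 13.6437 [stop]  node(2,1) S=143.9000 payoff=0.2300 vs cont=5.1965 → 5.1965 [wait]  node(2,2) S=158.6927 payoff=0.0000 vs cont=1.4363 → 1.4363 [wait]  ⇒ S*(2)=130.4863
t_1: node(1,0) S=137.0291 payoff=7.1009 vs cont=8.8281 → 8.8281 [wait]  node(1,1) S=151.1154 payoff=0.0000 vs cont=3.0592 → 3.0592 [wait]  ⇒ S*(1)=-
t_0: node(0,0) S=143.9000 payoff=0.2300 vs cont=5.5429 → 5.5429 [wait]  ⇒ S*(0)=-

price = 5.5429
boundary = - - 130.4863 124.2558 130.4863 124.2558 130.4863 124.2558 130.4863
tree:
5.5429
8.8281 3.0592
13.6437 5.1965 1.4363
19.8742 8.5678 2.6413 0.5176
25.8071 13.6437 4.7304 1.0504 0.1098
31.4568 19.8742 8.1994 2.0931 0.2528 0.0000
36.8367 25.8071 13.6437 4.0706 0.5820 0.0000 0.0000
41.9597 31.4568 19.8742 7.6488 1.3398 0.0000 0.0000 0.0000
46.8381 36.8367 25.8071 13.6437 3.0845 0.0000 0.0000 0.0000 0.0000
51.4836 41.9597 31.4568 19.8742 7.1009 0.0000 0.0000 0.0000 0.0000 0.0000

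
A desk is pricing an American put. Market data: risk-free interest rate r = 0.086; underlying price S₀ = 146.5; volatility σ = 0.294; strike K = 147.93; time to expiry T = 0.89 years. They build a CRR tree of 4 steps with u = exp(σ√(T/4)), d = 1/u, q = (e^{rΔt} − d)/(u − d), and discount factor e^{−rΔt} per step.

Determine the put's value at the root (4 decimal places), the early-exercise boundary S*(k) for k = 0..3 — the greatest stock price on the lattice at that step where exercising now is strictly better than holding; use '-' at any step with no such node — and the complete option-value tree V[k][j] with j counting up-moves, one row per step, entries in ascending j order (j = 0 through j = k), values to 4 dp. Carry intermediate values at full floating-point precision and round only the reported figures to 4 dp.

params: Δt=0.22250 u=1.14876 d=0.87051 q=0.53482 e^(-rΔt)=0.98105
t_4 payoffs: 63.8047 36.9149 1.4300 0.0000 0.0000
t_3: node(3,0) S=96.6394 payoff=51.2906 vs cont=48.4868 → 51.2906 [stop]  node(3,1) S=127.5293 payoff=20.4007 vs cont=17.5970 → 20.4007 [stop]  node(3,2) S=168.2927 payoff=0.0000 vs cont=0.6526 → 0.6526 [wait]  node(3,3) S=222.0858 payoff=0.0000 vs cont=0.0000 → 0.0000 [wait]  ⇒ S*(3)=127.5293
t_2: node(2,0) S=111.0151 payoff=36.9149 vs cont=34.1112 → 36.9149 [stop]  node(2,1) S=146.5000 payoff=1.4300 vs cont=9.6526 → 9.6526 [wait]  node(2,2) S=193.3273 payoff=0.0000 vs cont=0.2978 → 0.2978 [wait]  ⇒ S*(2)=111.0151
t_1: node(1,0) S=127.5293 payoff=20.4007 vs cont=21.9112 → 21.9112 [wait]  node(1,1) S=168.2927 payoff=0.0000 vs cont=4.5614 → 4.5614 [wait]  ⇒ S*(1)=-
t_0: node(0,0) S=146.5000 payoff=1.4300 vs cont=12.3928 → 12.3928 [wait]  ⇒ S*(0)=-

price = 12.3928
boundary = - - 111.0151 127.5293
tree:
12.3928
21.9112 4.5614
36.9149 9.6526 0.2978
51.2906 20.4007 0.6526 0.0000
63.8047 36.9149 1.4300 0.0000 0.0000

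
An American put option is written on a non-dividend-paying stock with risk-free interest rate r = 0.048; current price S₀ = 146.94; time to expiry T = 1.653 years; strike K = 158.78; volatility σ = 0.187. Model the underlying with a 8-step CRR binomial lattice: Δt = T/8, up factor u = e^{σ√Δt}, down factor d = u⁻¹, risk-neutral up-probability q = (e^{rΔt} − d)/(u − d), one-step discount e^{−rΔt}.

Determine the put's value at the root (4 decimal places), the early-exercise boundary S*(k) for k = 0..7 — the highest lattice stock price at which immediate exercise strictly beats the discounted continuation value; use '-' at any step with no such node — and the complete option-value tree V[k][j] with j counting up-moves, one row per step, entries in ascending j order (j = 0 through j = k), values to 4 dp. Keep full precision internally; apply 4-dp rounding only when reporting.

price = 16.4900
boundary = - - 123.9674 113.8653 123.9674 134.9658 123.9674 134.9658
tree:
16.4900
24.3369 10.0390
34.8126 15.7679 5.2921
44.9147 23.9151 9.0450 2.1586
54.1936 34.8126 14.9751 4.1064 0.5215
62.7164 44.9147 23.8142 7.6418 1.1383 0.0000
70.5446 54.1936 34.8126 13.7953 2.4848 0.0000 0.0000
77.7350 62.7164 44.9147 23.8142 5.4241 0.0000 0.0000 0.0000
84.3393 70.5446 54.1936 34.8126 11.8400 0.0000 0.0000 0.0000 0.0000

Δt=0.20663  u=1.08872  d=0.91851  q=0.53732  discount=0.99013
step 8 (expiry): payoffs max(K−S,0) = 84.3393 70.5446 54.1936 34.8126 11.8400 0.0000 0.0000 0.0000 0.0000
step 7: (k=7,j=0): S=81.0450, (K−S)⁺=77.7350, hold=76.1680 ⇒ V=77.7350 exercise | (k=7,j=1): S=96.0636, (K−S)⁺=62.7164, hold=61.1494 ⇒ V=62.7164 exercise | (k=7,j=2): S=113.8653, (K−S)⁺=44.9147, hold=43.3477 ⇒ V=44.9147 exercise | (k=7,j=3): S=134.9658, (K−S)⁺=23.8142, hold=22.2472 ⇒ V=23.8142 exercise | (k=7,j=4): S=159.9765, (K−S)⁺=0.0000, hold=5.4241 ⇒ V=5.4241 continue | (k=7,j=5): S=189.6220, (K−S)⁺=0.0000, hold=0.0000 ⇒ V=0.0000 continue | (k=7,j=6): S=224.7611, (K−S)⁺=0.0000, hold=0.0000 ⇒ V=0.0000 continue | (k=7,j=7): S=266.4119, (K−S)⁺=0.0000, hold=0.0000 ⇒ V=0.0000 continue  boundary S*=134.9658
step 6: (k=6,j=0): S=88.2354, (K−S)⁺=70.5446, hold=68.9776 ⇒ V=70.5446 exercise | (k=6,j=1): S=104.5864, (K−S)⁺=54.1936, hold=52.6266 ⇒ V=54.1936 exercise | (k=6,j=2): S=123.9674, (K−S)⁺=34.8126, hold=33.2456 ⇒ V=34.8126 exercise | (k=6,j=3): S=146.9400, (K−S)⁺=11.8400, hold=13.7953 ⇒ V=13.7953 continue | (k=6,j=4): S=174.1697, (K−S)⁺=0.0000, hold=2.4848 ⇒ V=2.4848 continue | (k=6,j=5): S=206.4453, (K−S)⁺=0.0000, hold=0.0000 ⇒ V=0.0000 continue | (k=6,j=6): S=244.7019, (K−S)⁺=0.0000, hold=0.0000 ⇒ V=0.0000 continue  boundary S*=123.9674
step 5: (k=5,j=0): S=96.0636, (K−S)⁺=62.7164, hold=61.1494 ⇒ V=62.7164 exercise | (k=5,j=1): S=113.8653, (K−S)⁺=44.9147, hold=43.3477 ⇒ V=44.9147 exercise | (k=5,j=2): S=134.9658, (K−S)⁺=23.8142, hold=23.2874 ⇒ V=23.8142 exercise | (k=5,j=3): S=159.9765, (K−S)⁺=0.0000, hold=7.6418 ⇒ V=7.6418 continue | (k=5,j=4): S=189.6220, (K−S)⁺=0.0000, hold=1.1383 ⇒ V=1.1383 continue | (k=5,j=5): S=224.7611, (K−S)⁺=0.0000, hold=0.0000 ⇒ V=0.0000 continue  boundary S*=134.9658
step 4: (k=4,j=0): S=104.5864, (K−S)⁺=54.1936, hold=52.6266 ⇒ V=54.1936 exercise | (k=4,j=1): S=123.9674, (K−S)⁺=34.8126, hold=33.2456 ⇒ V=34.8126 exercise | (k=4,j=2): S=146.9400, (K−S)⁺=11.8400, hold=14.9751 ⇒ V=14.9751 continue | (k=4,j=3): S=174.1697, (K−S)⁺=0.0000, hold=4.1064 ⇒ V=4.1064 continue | (k=4,j=4): S=206.4453, (K−S)⁺=0.0000, hold=0.5215 ⇒ V=0.5215 continue  boundary S*=123.9674
step 3: (k=3,j=0): S=113.8653, (K−S)⁺=44.9147, hold=43.3477 ⇒ V=44.9147 exercise | (k=3,j=1): S=134.9658, (K−S)⁺=23.8142, hold=23.9151 ⇒ V=23.9151 continue | (k=3,j=2): S=159.9765, (K−S)⁺=0.0000, hold=9.0450 ⇒ V=9.0450 continue | (k=3,j=3): S=189.6220, (K−S)⁺=0.0000, hold=2.1586 ⇒ V=2.1586 continue  boundary S*=113.8653
step 2: (k=2,j=0): S=123.9674, (K−S)⁺=34.8126, hold=33.2993 ⇒ V=34.8126 exercise | (k=2,j=1): S=146.9400, (K−S)⁺=11.8400, hold=15.7679 ⇒ V=15.7679 continue | (k=2,j=2): S=174.1697, (K−S)⁺=0.0000, hold=5.2921 ⇒ V=5.2921 continue  boundary S*=123.9674
step 1: (k=1,j=0): S=134.9658, (K−S)⁺=23.8142, hold=24.3369 ⇒ V=24.3369 continue | (k=1,j=1): S=159.9765, (K−S)⁺=0.0000, hold=10.0390 ⇒ V=10.0390 continue  boundary S*=-
step 0: (k=0,j=0): S=146.9400, (K−S)⁺=11.8400, hold=16.4900 ⇒ V=16.4900 continue  boundary S*=-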